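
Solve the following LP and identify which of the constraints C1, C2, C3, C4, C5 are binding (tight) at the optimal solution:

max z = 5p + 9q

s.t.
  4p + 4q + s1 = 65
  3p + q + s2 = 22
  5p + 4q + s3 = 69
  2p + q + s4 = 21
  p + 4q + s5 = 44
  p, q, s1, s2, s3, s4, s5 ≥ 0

At p = 4, q = 10, compute slack b - a·x for each constraint:
  C1: 65 − 56 = 9  (slack)
  C2: 22 − 22 = 0  (binding)
  C3: 69 − 60 = 9  (slack)
  C4: 21 − 18 = 3  (slack)
  C5: 44 − 44 = 0  (binding)

Optimal: p = 4, q = 10
Binding: C2, C5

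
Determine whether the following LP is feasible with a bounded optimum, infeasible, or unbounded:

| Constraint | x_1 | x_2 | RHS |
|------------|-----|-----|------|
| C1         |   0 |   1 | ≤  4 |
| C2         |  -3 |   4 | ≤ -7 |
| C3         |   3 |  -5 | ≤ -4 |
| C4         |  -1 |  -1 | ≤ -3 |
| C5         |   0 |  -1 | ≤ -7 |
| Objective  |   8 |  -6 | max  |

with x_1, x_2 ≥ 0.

Infeasible (no feasible solution exists)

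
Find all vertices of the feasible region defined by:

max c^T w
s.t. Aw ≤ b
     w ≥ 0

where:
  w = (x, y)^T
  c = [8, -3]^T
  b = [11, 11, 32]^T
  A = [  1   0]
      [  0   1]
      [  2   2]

(0, 0), (11, 0), (11, 5), (5, 11), (0, 11)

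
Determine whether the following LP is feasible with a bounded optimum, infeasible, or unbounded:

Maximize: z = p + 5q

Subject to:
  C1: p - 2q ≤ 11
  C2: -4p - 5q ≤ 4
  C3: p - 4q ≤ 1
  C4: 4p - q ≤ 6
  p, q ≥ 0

Unbounded (objective can increase without bound)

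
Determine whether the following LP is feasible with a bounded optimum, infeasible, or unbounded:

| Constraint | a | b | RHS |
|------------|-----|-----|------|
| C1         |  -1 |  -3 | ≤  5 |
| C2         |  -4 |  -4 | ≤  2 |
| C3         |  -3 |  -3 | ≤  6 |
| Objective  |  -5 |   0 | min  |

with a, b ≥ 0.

Unbounded (objective can decrease without bound)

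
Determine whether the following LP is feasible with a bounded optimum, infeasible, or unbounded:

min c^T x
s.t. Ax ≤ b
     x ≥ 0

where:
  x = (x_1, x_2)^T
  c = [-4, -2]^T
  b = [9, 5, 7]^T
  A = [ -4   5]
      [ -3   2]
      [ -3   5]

Unbounded (objective can decrease without bound)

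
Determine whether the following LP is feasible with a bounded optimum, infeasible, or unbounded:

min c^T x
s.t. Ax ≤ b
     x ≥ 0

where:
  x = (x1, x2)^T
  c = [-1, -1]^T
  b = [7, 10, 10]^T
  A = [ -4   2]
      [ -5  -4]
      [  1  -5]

Unbounded (objective can decrease without bound)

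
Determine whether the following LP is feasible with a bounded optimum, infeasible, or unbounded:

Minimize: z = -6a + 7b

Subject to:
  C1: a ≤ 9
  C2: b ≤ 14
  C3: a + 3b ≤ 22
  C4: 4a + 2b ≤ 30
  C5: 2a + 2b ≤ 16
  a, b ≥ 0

Feasible with a bounded optimal solution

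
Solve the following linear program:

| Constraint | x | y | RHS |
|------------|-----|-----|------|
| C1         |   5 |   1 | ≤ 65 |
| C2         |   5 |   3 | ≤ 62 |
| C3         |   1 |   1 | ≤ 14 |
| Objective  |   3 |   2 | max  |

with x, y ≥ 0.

Evaluate the objective at each vertex of the feasible region:
  z(0, 0) = 0
  z(12.4, 0) = 37.2
  z(10, 4) = 38  ←
  z(0, 14) = 28
The maximum is at x = 10, y = 4.

x = 10, y = 4, z = 38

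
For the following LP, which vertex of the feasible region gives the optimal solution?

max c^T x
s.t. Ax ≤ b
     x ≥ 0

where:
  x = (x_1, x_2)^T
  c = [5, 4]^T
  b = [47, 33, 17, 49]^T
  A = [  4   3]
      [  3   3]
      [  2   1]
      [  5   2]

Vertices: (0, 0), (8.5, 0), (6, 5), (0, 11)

Evaluate the objective at each vertex of the feasible region:
  z(0, 0) = 0
  z(8.5, 0) = 42.5
  z(6, 5) = 50  ←
  z(0, 11) = 44
The maximum is at x_1 = 6, x_2 = 5.

(6, 5)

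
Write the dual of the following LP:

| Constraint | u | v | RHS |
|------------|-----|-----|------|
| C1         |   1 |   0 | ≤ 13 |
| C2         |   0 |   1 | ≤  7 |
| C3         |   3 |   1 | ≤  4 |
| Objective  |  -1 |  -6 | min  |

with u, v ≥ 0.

Primal min cᵀx s.t. Ax ≤ b, x ≥ 0  →  Dual max −bᵀy s.t. Aᵀy ≥ −c, y ≥ 0.

Maximize: z = -13y1 - 7y2 - 4y3

Subject to:
  y1 + 3y3 ≥ 1
  y2 + y3 ≥ 6
  y1, y2, y3 ≥ 0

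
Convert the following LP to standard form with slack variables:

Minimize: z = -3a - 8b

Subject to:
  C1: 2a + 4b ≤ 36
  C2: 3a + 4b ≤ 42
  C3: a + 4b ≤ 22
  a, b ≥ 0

min z = -3a - 8b

s.t.
  2a + 4b + s1 = 36
  3a + 4b + s2 = 42
  a + 4b + s3 = 22
  a, b, s1, s2, s3 ≥ 0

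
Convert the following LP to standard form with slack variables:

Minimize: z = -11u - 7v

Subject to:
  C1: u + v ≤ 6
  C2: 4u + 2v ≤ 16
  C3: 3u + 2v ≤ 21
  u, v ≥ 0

min z = -11u - 7v

s.t.
  u + v + s1 = 6
  4u + 2v + s2 = 16
  3u + 2v + s3 = 21
  u, v, s1, s2, s3 ≥ 0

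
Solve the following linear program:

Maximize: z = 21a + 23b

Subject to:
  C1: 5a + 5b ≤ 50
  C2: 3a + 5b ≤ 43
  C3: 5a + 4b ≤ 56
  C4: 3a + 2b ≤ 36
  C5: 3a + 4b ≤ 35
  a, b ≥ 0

Evaluate the objective at each vertex of the feasible region:
  z(0, 0) = 0
  z(10, 0) = 210
  z(5, 5) = 220  ←
  z(1, 8) = 205
  z(0, 8.6) = 197.8
The maximum is at a = 5, b = 5.

a = 5, b = 5, z = 220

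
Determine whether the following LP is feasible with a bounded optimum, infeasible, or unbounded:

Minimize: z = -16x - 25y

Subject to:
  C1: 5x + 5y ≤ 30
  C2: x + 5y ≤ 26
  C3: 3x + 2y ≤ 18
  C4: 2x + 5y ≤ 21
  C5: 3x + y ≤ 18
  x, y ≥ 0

Feasible with a bounded optimal solution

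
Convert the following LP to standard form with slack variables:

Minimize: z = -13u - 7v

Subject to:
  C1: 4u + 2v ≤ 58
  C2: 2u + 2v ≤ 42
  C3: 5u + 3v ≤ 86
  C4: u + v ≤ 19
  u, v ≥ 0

min z = -13u - 7v

s.t.
  4u + 2v + s1 = 58
  2u + 2v + s2 = 42
  5u + 3v + s3 = 86
  u + v + s4 = 19
  u, v, s1, s2, s3, s4 ≥ 0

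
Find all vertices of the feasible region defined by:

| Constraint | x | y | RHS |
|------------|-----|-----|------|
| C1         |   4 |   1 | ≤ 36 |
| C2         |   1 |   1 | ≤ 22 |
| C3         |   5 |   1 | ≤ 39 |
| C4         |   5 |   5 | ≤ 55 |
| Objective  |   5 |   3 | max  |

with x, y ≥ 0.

(0, 0), (7.8, 0), (7, 4), (0, 11)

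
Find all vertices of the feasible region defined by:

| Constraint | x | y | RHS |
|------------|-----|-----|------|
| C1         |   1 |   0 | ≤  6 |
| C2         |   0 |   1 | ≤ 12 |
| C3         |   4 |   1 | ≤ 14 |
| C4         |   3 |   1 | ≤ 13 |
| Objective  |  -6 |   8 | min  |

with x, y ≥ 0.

(0, 0), (3.5, 0), (1, 10), (0.3333, 12), (0, 12)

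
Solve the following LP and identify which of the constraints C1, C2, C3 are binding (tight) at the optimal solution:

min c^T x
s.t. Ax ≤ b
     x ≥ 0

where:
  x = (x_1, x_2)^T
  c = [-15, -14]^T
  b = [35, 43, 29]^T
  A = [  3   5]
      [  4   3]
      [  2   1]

At x_1 = 10, x_2 = 1, compute slack b - a·x for each constraint:
  C1: 35 − 35 = 0  (binding)
  C2: 43 − 43 = 0  (binding)
  C3: 29 − 21 = 8  (slack)

Optimal: x_1 = 10, x_2 = 1
Binding: C1, C2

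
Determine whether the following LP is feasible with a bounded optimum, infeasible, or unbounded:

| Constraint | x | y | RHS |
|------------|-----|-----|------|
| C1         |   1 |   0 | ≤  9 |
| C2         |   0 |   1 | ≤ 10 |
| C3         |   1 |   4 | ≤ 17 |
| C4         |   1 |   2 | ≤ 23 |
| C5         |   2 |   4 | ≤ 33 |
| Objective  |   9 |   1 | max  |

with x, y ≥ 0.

Feasible with a bounded optimal solution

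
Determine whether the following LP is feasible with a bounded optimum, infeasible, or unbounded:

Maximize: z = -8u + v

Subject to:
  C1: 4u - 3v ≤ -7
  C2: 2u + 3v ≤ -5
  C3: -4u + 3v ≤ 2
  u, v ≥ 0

Infeasible (no feasible solution exists)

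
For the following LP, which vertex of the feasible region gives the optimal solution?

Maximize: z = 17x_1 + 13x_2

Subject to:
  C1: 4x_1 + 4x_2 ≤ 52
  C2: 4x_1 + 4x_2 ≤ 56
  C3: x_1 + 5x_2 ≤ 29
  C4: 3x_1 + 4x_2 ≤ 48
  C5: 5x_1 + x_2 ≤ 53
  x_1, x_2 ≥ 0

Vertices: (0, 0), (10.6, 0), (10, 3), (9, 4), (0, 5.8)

Evaluate the objective at each vertex of the feasible region:
  z(0, 0) = 0
  z(10.6, 0) = 180.2
  z(10, 3) = 209  ←
  z(9, 4) = 205
  z(0, 5.8) = 75.4
The maximum is at x_1 = 10, x_2 = 3.

(10, 3)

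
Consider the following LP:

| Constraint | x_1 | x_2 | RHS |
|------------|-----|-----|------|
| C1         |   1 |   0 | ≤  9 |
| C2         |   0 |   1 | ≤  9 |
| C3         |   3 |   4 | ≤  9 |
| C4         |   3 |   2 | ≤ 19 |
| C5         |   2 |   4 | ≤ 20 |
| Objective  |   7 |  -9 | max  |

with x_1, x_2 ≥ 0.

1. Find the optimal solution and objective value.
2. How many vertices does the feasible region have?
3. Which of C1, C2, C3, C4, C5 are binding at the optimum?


1. x_1 = 3, x_2 = 0, z = 21
2. 3
3. C3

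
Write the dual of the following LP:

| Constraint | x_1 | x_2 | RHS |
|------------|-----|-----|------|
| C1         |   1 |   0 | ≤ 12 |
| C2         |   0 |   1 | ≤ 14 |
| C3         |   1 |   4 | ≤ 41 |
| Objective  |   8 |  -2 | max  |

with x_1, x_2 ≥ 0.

Primal max cᵀx s.t. Ax ≤ b, x ≥ 0  →  Dual min bᵀy s.t. Aᵀy ≥ c, y ≥ 0.

Minimize: z = 12y1 + 14y2 + 41y3

Subject to:
  y1 + y3 ≥ 8
  y2 + 4y3 ≥ -2
  y1, y2, y3 ≥ 0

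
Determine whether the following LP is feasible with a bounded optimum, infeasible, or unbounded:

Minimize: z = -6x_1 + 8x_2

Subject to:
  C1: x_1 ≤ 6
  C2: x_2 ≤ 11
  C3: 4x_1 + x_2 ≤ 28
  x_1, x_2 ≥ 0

Feasible with a bounded optimal solution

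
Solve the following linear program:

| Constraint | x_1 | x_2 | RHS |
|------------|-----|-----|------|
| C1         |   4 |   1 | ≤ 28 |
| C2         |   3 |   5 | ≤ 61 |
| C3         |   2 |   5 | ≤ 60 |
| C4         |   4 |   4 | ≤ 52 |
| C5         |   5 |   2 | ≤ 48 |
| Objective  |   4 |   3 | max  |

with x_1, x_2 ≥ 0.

Evaluate the objective at each vertex of the feasible region:
  z(0, 0) = 0
  z(7, 0) = 28
  z(5, 8) = 44  ←
  z(2, 11) = 41
  z(1, 11.6) = 38.8
  z(0, 12) = 36
The maximum is at x_1 = 5, x_2 = 8.

x_1 = 5, x_2 = 8, z = 44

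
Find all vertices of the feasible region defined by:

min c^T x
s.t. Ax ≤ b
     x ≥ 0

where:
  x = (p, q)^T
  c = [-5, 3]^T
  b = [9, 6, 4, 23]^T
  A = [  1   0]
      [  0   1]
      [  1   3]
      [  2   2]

(0, 0), (4, 0), (0, 1.333)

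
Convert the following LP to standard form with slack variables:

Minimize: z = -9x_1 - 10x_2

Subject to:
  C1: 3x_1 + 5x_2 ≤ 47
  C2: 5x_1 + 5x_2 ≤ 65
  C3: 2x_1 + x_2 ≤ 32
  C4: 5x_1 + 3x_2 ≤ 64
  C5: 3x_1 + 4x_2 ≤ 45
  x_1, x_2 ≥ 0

min z = -9x_1 - 10x_2

s.t.
  3x_1 + 5x_2 + s1 = 47
  5x_1 + 5x_2 + s2 = 65
  2x_1 + x_2 + s3 = 32
  5x_1 + 3x_2 + s4 = 64
  3x_1 + 4x_2 + s5 = 45
  x_1, x_2, s1, s2, s3, s4, s5 ≥ 0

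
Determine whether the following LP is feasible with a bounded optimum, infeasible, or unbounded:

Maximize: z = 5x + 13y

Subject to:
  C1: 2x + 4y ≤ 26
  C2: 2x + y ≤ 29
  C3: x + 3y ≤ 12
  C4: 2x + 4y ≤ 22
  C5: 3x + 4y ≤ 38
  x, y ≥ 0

Feasible with a bounded optimal solution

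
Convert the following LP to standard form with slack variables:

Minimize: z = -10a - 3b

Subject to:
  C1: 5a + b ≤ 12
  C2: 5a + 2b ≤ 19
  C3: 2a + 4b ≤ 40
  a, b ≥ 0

min z = -10a - 3b

s.t.
  5a + b + s1 = 12
  5a + 2b + s2 = 19
  2a + 4b + s3 = 40
  a, b, s1, s2, s3 ≥ 0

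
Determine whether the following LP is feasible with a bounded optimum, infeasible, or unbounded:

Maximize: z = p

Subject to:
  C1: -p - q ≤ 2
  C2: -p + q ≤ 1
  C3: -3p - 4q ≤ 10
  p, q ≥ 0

Unbounded (objective can increase without bound)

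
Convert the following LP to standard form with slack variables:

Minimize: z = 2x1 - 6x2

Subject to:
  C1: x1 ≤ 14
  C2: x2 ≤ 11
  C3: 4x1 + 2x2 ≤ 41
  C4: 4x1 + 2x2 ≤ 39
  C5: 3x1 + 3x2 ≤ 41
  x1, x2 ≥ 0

min z = 2x1 - 6x2

s.t.
  x1 + s1 = 14
  x2 + s2 = 11
  4x1 + 2x2 + s3 = 41
  4x1 + 2x2 + s4 = 39
  3x1 + 3x2 + s5 = 41
  x1, x2, s1, s2, s3, s4, s5 ≥ 0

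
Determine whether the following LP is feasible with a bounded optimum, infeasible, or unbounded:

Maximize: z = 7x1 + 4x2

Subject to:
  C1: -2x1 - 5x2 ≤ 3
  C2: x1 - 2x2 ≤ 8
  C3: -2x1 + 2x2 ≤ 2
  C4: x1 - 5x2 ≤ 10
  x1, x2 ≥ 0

Unbounded (objective can increase without bound)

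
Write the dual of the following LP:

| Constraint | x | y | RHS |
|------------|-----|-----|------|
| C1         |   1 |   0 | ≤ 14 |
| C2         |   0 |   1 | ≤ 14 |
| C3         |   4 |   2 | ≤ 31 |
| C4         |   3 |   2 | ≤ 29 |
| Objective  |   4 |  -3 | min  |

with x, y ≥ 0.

Primal min cᵀx s.t. Ax ≤ b, x ≥ 0  →  Dual max −bᵀy s.t. Aᵀy ≥ −c, y ≥ 0.

Maximize: z = -14y1 - 14y2 - 31y3 - 29y4

Subject to:
  y1 + 4y3 + 3y4 ≥ -4
  y2 + 2y3 + 2y4 ≥ 3
  y1, y2, y3, y4 ≥ 0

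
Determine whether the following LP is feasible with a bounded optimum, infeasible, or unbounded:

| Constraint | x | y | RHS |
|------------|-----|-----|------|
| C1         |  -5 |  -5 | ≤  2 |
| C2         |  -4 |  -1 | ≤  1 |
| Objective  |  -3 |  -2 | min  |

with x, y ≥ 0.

Unbounded (objective can decrease without bound)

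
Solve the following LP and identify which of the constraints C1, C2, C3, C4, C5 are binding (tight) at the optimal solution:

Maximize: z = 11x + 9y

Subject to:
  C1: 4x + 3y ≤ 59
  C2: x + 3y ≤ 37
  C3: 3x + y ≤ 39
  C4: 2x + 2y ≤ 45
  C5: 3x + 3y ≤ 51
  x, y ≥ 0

At x = 8, y = 9, compute slack b - a·x for each constraint:
  C1: 59 − 59 = 0  (binding)
  C2: 37 − 35 = 2  (slack)
  C3: 39 − 33 = 6  (slack)
  C4: 45 − 34 = 11  (slack)
  C5: 51 − 51 = 0  (binding)

Optimal: x = 8, y = 9
Binding: C1, C5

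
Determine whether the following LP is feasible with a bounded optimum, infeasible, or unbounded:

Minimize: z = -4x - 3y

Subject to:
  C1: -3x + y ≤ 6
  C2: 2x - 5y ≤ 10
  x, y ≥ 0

Unbounded (objective can decrease without bound)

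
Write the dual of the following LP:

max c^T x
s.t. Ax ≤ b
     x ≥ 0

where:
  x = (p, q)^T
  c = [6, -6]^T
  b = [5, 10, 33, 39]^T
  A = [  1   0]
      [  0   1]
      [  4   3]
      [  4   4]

Primal max cᵀx s.t. Ax ≤ b, x ≥ 0  →  Dual min bᵀy s.t. Aᵀy ≥ c, y ≥ 0.

Minimize: z = 5y1 + 10y2 + 33y3 + 39y4

Subject to:
  y1 + 4y3 + 4y4 ≥ 6
  y2 + 3y3 + 4y4 ≥ -6
  y1, y2, y3, y4 ≥ 0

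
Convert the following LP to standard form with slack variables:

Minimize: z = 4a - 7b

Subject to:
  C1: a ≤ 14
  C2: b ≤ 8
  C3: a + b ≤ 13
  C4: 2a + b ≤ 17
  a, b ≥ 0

min z = 4a - 7b

s.t.
  a + s1 = 14
  b + s2 = 8
  a + b + s3 = 13
  2a + b + s4 = 17
  a, b, s1, s2, s3, s4 ≥ 0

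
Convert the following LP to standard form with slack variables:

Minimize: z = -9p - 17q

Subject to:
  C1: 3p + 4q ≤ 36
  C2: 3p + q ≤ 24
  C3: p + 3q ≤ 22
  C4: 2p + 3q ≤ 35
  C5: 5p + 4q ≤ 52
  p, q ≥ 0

min z = -9p - 17q

s.t.
  3p + 4q + s1 = 36
  3p + q + s2 = 24
  p + 3q + s3 = 22
  2p + 3q + s4 = 35
  5p + 4q + s5 = 52
  p, q, s1, s2, s3, s4, s5 ≥ 0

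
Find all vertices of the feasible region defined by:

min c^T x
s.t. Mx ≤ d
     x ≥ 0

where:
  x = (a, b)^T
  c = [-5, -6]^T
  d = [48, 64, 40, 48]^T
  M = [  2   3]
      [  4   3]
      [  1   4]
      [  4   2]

(0, 0), (12, 0), (8, 8), (0, 10)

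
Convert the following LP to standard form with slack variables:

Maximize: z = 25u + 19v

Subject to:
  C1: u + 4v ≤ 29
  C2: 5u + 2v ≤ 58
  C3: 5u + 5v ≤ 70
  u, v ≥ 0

max z = 25u + 19v

s.t.
  u + 4v + s1 = 29
  5u + 2v + s2 = 58
  5u + 5v + s3 = 70
  u, v, s1, s2, s3 ≥ 0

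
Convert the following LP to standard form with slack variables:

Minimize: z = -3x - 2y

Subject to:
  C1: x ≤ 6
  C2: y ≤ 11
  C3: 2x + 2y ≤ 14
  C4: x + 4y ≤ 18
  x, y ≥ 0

min z = -3x - 2y

s.t.
  x + s1 = 6
  y + s2 = 11
  2x + 2y + s3 = 14
  x + 4y + s4 = 18
  x, y, s1, s2, s3, s4 ≥ 0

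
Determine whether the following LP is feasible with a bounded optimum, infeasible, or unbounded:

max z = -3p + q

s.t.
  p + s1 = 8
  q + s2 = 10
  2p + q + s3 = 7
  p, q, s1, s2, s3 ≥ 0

Feasible with a bounded optimal solution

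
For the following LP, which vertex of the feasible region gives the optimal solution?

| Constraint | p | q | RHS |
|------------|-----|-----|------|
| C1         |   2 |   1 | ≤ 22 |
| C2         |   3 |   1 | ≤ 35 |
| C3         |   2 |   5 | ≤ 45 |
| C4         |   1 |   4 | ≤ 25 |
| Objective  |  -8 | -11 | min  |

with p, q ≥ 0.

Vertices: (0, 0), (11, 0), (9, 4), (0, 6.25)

Evaluate the objective at each vertex of the feasible region:
  z(0, 0) = 0
  z(11, 0) = -88
  z(9, 4) = -116  ←
  z(0, 6.25) = -68.75
The minimum is at p = 9, q = 4.

(9, 4)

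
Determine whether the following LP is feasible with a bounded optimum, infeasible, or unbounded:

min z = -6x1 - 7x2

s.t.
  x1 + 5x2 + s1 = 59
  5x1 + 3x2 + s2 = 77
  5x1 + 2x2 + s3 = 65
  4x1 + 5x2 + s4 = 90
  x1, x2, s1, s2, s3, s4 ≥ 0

Feasible with a bounded optimal solution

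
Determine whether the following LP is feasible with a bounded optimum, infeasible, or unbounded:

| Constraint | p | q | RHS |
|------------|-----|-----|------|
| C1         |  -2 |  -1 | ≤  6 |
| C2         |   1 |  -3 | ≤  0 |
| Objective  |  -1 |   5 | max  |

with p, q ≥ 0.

Unbounded (objective can increase without bound)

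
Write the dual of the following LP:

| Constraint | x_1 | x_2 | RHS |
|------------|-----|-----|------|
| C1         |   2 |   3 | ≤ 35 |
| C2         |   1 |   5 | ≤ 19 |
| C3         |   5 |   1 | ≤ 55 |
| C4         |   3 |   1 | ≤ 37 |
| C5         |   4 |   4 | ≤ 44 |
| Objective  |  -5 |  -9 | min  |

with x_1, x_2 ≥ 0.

Primal min cᵀx s.t. Ax ≤ b, x ≥ 0  →  Dual max −bᵀy s.t. Aᵀy ≥ −c, y ≥ 0.

Maximize: z = -35y1 - 19y2 - 55y3 - 37y4 - 44y5

Subject to:
  2y1 + y2 + 5y3 + 3y4 + 4y5 ≥ 5
  3y1 + 5y2 + y3 + y4 + 4y5 ≥ 9
  y1, y2, y3, y4, y5 ≥ 0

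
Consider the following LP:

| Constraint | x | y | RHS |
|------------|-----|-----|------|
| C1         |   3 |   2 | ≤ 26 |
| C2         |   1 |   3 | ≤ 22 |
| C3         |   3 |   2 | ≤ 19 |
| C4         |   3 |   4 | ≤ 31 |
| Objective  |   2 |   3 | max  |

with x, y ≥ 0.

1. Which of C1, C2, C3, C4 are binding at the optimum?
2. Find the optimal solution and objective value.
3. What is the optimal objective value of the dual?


1. C2, C4
2. x = 1, y = 7, z = 23
3. 23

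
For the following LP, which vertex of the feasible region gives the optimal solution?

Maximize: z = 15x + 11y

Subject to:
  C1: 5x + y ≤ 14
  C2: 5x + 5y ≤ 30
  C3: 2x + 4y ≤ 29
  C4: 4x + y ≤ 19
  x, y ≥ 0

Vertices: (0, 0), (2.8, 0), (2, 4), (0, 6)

Evaluate the objective at each vertex of the feasible region:
  z(0, 0) = 0
  z(2.8, 0) = 42
  z(2, 4) = 74  ←
  z(0, 6) = 66
The maximum is at x = 2, y = 4.

(2, 4)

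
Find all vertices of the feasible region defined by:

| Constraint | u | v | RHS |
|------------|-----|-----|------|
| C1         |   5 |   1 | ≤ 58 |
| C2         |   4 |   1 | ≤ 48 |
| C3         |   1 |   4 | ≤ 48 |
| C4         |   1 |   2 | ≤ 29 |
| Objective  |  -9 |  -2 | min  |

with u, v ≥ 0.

(0, 0), (11.6, 0), (10, 8), (9.6, 9.6), (0, 12)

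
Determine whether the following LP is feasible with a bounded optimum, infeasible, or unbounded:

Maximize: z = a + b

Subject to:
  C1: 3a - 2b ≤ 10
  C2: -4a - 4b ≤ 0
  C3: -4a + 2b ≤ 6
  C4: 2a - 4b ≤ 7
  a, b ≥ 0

Unbounded (objective can increase without bound)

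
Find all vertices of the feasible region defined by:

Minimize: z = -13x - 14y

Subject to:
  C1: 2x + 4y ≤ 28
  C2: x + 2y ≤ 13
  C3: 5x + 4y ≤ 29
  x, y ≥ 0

(0, 0), (5.8, 0), (1, 6), (0, 6.5)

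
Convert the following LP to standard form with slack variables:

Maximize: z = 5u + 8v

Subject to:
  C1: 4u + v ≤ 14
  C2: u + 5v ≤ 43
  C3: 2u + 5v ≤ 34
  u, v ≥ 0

max z = 5u + 8v

s.t.
  4u + v + s1 = 14
  u + 5v + s2 = 43
  2u + 5v + s3 = 34
  u, v, s1, s2, s3 ≥ 0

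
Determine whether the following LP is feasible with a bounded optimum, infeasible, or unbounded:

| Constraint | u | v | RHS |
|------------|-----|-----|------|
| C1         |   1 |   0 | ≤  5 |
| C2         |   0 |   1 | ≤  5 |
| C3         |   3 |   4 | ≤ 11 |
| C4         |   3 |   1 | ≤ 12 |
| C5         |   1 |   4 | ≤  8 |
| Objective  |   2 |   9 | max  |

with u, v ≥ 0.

Feasible with a bounded optimal solution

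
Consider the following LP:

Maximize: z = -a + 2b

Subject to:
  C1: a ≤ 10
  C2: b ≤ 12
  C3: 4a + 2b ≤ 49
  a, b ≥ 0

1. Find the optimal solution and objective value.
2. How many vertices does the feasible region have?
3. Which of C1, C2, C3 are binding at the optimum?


1. a = 0, b = 12, z = 24
2. 5
3. C2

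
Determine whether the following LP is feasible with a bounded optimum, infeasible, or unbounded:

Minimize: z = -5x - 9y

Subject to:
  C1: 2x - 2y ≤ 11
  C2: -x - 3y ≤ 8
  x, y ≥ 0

Unbounded (objective can decrease without bound)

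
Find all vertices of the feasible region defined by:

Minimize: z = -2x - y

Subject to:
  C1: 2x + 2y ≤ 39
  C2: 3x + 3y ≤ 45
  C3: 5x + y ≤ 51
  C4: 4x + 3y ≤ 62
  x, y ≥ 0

(0, 0), (10.2, 0), (9, 6), (0, 15)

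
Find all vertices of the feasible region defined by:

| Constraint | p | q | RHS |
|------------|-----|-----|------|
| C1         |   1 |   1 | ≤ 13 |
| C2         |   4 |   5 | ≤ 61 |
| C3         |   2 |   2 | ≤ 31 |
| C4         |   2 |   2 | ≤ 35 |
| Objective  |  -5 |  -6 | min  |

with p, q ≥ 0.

(0, 0), (13, 0), (4, 9), (0, 12.2)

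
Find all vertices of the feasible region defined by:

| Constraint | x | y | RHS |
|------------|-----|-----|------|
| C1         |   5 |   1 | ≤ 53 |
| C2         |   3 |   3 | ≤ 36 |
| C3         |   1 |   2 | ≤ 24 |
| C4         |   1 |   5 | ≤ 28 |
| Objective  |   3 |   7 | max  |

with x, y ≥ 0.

(0, 0), (10.6, 0), (10.25, 1.75), (8, 4), (0, 5.6)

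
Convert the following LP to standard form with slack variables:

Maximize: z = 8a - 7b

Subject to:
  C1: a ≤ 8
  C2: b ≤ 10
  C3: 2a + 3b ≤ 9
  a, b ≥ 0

max z = 8a - 7b

s.t.
  a + s1 = 8
  b + s2 = 10
  2a + 3b + s3 = 9
  a, b, s1, s2, s3 ≥ 0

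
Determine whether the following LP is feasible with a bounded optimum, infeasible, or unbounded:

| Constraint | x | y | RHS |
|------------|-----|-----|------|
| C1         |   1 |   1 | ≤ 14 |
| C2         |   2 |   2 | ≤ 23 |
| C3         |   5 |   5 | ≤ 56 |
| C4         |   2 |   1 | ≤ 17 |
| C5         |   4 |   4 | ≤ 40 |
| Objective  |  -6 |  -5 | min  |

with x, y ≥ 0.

Feasible with a bounded optimal solution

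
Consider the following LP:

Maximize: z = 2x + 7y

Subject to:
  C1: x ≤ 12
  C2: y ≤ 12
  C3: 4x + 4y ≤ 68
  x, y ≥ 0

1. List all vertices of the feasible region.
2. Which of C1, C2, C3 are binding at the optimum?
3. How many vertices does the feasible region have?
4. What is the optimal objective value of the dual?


1. (0, 0), (12, 0), (12, 5), (5, 12), (0, 12)
2. C2, C3
3. 5
4. 94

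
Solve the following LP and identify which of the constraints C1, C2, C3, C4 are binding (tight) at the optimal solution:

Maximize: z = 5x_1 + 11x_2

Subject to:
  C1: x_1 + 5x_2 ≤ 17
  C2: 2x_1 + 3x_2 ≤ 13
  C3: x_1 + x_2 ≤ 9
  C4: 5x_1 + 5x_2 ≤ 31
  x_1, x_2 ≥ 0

At x_1 = 2, x_2 = 3, compute slack b - a·x for each constraint:
  C1: 17 − 17 = 0  (binding)
  C2: 13 − 13 = 0  (binding)
  C3: 9 − 5 = 4  (slack)
  C4: 31 − 25 = 6  (slack)

Optimal: x_1 = 2, x_2 = 3
Binding: C1, C2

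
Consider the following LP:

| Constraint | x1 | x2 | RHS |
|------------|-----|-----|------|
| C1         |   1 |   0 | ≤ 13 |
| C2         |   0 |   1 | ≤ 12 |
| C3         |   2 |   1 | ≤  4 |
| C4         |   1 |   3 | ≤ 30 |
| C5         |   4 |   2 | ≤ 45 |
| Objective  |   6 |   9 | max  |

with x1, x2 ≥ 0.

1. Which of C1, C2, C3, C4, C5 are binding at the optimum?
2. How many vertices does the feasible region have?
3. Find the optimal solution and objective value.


1. C3
2. 3
3. x1 = 0, x2 = 4, z = 36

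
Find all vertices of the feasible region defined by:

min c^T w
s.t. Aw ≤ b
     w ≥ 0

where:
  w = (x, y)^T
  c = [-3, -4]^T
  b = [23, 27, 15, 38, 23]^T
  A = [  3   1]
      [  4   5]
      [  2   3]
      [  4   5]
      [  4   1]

(0, 0), (5.75, 0), (5.5, 1), (3, 3), (0, 5)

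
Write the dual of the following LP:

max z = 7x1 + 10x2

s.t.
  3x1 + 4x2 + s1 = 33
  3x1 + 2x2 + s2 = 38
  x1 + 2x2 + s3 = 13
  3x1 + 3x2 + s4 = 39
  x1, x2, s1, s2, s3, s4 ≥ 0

Primal max cᵀx s.t. Ax ≤ b, x ≥ 0  →  Dual min bᵀy s.t. Aᵀy ≥ c, y ≥ 0.

Minimize: z = 33y1 + 38y2 + 13y3 + 39y4

Subject to:
  3y1 + 3y2 + y3 + 3y4 ≥ 7
  4y1 + 2y2 + 2y3 + 3y4 ≥ 10
  y1, y2, y3, y4 ≥ 0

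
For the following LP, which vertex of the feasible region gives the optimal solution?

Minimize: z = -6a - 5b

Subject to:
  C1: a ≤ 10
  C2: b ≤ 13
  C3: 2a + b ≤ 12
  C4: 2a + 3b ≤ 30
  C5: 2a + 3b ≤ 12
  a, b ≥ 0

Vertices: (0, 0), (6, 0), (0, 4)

Evaluate the objective at each vertex of the feasible region:
  z(0, 0) = 0
  z(6, 0) = -36  ←
  z(0, 4) = -20
The minimum is at a = 6, b = 0.

(6, 0)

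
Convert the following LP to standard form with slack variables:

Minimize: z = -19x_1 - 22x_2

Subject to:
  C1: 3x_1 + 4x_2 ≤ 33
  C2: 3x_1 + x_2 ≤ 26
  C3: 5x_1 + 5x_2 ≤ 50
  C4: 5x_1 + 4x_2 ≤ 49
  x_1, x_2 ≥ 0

min z = -19x_1 - 22x_2

s.t.
  3x_1 + 4x_2 + s1 = 33
  3x_1 + x_2 + s2 = 26
  5x_1 + 5x_2 + s3 = 50
  5x_1 + 4x_2 + s4 = 49
  x_1, x_2, s1, s2, s3, s4 ≥ 0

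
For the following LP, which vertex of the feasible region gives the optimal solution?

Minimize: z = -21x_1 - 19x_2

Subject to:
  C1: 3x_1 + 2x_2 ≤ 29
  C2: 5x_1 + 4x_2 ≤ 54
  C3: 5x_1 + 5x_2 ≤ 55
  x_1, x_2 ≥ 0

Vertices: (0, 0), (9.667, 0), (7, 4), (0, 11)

Evaluate the objective at each vertex of the feasible region:
  z(0, 0) = 0
  z(9.667, 0) = -203
  z(7, 4) = -223  ←
  z(0, 11) = -209
The minimum is at x_1 = 7, x_2 = 4.

(7, 4)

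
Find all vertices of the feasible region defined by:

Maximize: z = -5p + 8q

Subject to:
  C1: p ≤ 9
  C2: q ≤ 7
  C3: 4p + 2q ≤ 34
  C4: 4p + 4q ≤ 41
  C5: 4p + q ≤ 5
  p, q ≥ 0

(0, 0), (1.25, 0), (0, 5)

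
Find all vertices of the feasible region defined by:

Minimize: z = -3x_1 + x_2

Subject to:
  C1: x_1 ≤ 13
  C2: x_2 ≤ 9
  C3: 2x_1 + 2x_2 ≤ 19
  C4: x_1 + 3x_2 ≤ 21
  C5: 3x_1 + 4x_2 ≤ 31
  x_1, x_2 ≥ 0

(0, 0), (9.5, 0), (7, 2.5), (1.8, 6.4), (0, 7)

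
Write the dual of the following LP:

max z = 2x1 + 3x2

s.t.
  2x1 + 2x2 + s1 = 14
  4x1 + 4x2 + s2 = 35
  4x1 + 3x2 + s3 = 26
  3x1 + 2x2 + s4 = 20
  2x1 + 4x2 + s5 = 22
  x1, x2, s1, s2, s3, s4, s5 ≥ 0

Primal max cᵀx s.t. Ax ≤ b, x ≥ 0  →  Dual min bᵀy s.t. Aᵀy ≥ c, y ≥ 0.

Minimize: z = 14y1 + 35y2 + 26y3 + 20y4 + 22y5

Subject to:
  2y1 + 4y2 + 4y3 + 3y4 + 2y5 ≥ 2
  2y1 + 4y2 + 3y3 + 2y4 + 4y5 ≥ 3
  y1, y2, y3, y4, y5 ≥ 0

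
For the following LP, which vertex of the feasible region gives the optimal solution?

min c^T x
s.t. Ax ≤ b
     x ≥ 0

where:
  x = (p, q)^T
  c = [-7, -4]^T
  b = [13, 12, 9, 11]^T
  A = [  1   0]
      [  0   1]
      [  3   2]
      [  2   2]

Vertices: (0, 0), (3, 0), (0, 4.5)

Evaluate the objective at each vertex of the feasible region:
  z(0, 0) = 0
  z(3, 0) = -21  ←
  z(0, 4.5) = -18
The minimum is at p = 3, q = 0.

(3, 0)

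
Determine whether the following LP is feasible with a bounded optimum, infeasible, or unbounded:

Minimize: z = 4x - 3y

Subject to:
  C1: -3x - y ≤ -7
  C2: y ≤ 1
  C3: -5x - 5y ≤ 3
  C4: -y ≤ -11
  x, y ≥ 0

Infeasible (no feasible solution exists)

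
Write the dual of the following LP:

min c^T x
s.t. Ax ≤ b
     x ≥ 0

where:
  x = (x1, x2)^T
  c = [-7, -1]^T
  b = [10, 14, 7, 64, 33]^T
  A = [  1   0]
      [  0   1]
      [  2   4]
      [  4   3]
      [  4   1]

Primal min cᵀx s.t. Ax ≤ b, x ≥ 0  →  Dual max −bᵀy s.t. Aᵀy ≥ −c, y ≥ 0.

Maximize: z = -10y1 - 14y2 - 7y3 - 64y4 - 33y5

Subject to:
  y1 + 2y3 + 4y4 + 4y5 ≥ 7
  y2 + 4y3 + 3y4 + y5 ≥ 1
  y1, y2, y3, y4, y5 ≥ 0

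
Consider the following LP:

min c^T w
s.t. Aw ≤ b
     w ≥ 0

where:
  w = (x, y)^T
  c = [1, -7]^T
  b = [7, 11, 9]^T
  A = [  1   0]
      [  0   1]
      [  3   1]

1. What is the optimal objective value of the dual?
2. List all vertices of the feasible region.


1. -63
2. (0, 0), (3, 0), (0, 9)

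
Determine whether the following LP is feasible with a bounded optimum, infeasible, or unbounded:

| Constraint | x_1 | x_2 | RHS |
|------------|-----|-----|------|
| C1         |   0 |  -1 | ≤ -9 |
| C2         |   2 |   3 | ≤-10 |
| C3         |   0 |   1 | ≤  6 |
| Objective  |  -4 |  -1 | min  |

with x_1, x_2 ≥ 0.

Infeasible (no feasible solution exists)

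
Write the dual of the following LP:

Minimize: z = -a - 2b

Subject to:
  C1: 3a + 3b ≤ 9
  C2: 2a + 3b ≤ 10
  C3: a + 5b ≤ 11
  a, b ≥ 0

Primal min cᵀx s.t. Ax ≤ b, x ≥ 0  →  Dual max −bᵀy s.t. Aᵀy ≥ −c, y ≥ 0.

Maximize: z = -9y1 - 10y2 - 11y3

Subject to:
  3y1 + 2y2 + y3 ≥ 1
  3y1 + 3y2 + 5y3 ≥ 2
  y1, y2, y3 ≥ 0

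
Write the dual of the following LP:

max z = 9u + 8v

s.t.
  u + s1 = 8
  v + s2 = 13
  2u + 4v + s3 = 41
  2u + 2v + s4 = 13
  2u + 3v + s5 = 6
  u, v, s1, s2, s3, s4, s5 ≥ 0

Primal max cᵀx s.t. Ax ≤ b, x ≥ 0  →  Dual min bᵀy s.t. Aᵀy ≥ c, y ≥ 0.

Minimize: z = 8y1 + 13y2 + 41y3 + 13y4 + 6y5

Subject to:
  y1 + 2y3 + 2y4 + 2y5 ≥ 9
  y2 + 4y3 + 2y4 + 3y5 ≥ 8
  y1, y2, y3, y4, y5 ≥ 0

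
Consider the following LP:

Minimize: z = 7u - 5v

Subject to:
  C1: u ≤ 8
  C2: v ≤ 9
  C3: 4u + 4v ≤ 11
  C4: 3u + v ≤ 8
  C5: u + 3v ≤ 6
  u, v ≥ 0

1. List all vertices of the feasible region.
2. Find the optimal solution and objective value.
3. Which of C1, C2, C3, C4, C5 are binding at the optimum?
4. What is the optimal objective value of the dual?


1. (0, 0), (2.667, 0), (2.625, 0.125), (1.125, 1.625), (0, 2)
2. u = 0, v = 2, z = -10
3. C5
4. -10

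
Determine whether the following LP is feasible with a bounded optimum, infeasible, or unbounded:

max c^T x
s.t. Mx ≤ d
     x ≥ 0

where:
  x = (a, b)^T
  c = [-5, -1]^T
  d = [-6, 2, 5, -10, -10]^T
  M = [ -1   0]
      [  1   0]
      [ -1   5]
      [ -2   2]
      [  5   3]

Infeasible (no feasible solution exists)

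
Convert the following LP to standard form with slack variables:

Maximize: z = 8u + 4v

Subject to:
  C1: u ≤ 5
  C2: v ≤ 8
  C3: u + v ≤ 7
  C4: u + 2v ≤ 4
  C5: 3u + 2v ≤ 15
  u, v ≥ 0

max z = 8u + 4v

s.t.
  u + s1 = 5
  v + s2 = 8
  u + v + s3 = 7
  u + 2v + s4 = 4
  3u + 2v + s5 = 15
  u, v, s1, s2, s3, s4, s5 ≥ 0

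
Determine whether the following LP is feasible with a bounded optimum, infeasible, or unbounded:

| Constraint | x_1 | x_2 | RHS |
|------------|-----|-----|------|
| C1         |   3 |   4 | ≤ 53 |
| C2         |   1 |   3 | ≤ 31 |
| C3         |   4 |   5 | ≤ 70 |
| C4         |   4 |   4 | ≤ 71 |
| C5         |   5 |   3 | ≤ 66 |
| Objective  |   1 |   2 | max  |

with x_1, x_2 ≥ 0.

Feasible with a bounded optimal solution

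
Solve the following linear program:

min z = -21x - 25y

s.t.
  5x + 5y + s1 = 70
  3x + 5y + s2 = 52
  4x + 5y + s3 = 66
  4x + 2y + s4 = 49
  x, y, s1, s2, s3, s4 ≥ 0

Evaluate the objective at each vertex of the feasible region:
  z(0, 0) = 0
  z(12.25, 0) = -257.2
  z(10.5, 3.5) = -308
  z(9, 5) = -314  ←
  z(0, 10.4) = -260
The minimum is at x = 9, y = 5.

x = 9, y = 5, z = -314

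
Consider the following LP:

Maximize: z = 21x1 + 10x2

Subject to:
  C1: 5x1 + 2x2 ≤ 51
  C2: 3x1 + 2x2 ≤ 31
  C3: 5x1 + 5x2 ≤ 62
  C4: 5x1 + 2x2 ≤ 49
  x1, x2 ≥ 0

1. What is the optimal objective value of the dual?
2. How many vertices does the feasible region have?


1. 209
2. 5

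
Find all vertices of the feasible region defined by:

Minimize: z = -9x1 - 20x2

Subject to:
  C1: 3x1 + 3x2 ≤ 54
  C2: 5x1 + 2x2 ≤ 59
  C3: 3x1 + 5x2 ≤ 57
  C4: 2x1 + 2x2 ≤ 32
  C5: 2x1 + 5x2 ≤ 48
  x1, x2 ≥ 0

(0, 0), (11.8, 0), (9.526, 5.684), (9, 6), (0, 9.6)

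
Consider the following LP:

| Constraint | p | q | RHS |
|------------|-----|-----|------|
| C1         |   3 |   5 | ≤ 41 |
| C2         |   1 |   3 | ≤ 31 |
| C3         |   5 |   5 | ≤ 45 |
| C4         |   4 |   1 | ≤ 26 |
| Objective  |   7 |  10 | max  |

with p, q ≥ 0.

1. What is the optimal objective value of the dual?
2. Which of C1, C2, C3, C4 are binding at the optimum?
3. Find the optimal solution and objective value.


1. 84
2. C1, C3
3. p = 2, q = 7, z = 84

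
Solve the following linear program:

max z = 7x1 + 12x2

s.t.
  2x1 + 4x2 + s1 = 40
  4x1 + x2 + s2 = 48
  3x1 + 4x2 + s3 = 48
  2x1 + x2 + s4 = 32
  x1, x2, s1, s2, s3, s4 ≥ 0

Evaluate the objective at each vertex of the feasible region:
  z(0, 0) = 0
  z(12, 0) = 84
  z(11.08, 3.692) = 121.8
  z(8, 6) = 128  ←
  z(0, 10) = 120
The maximum is at x1 = 8, x2 = 6.

x1 = 8, x2 = 6, z = 128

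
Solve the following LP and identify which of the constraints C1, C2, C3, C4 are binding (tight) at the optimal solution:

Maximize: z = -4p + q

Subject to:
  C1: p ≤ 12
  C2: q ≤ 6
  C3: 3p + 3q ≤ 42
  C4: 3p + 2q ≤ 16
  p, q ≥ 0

At p = 0, q = 6, compute slack b - a·x for each constraint:
  C1: 12 − 0 = 12  (slack)
  C2: 6 − 6 = 0  (binding)
  C3: 42 − 18 = 24  (slack)
  C4: 16 − 12 = 4  (slack)

Optimal: p = 0, q = 6
Binding: C2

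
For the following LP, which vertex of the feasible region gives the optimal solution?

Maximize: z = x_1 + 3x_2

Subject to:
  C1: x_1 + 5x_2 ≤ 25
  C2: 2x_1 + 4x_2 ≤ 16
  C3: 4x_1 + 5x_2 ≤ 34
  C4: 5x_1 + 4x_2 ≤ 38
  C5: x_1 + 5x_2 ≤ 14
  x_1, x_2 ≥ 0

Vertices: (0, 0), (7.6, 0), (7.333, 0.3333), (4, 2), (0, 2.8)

Evaluate the objective at each vertex of the feasible region:
  z(0, 0) = 0
  z(7.6, 0) = 7.6
  z(7.333, 0.3333) = 8.333
  z(4, 2) = 10  ←
  z(0, 2.8) = 8.4
The maximum is at x_1 = 4, x_2 = 2.

(4, 2)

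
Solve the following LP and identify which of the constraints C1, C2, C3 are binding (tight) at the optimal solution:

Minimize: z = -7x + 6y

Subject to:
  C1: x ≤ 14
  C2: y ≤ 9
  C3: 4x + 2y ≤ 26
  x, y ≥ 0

At x = 6.5, y = 0, compute slack b - a·x for each constraint:
  C1: 14 − 6.5 = 7.5  (slack)
  C2: 9 − 0 = 9  (slack)
  C3: 26 − 26 = 0  (binding)

Optimal: x = 6.5, y = 0
Binding: C3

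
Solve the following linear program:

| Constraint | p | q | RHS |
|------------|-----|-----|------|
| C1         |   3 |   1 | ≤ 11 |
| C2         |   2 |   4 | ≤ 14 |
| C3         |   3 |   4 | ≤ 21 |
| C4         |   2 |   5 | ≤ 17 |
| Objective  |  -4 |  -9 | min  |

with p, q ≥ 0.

Evaluate the objective at each vertex of the feasible region:
  z(0, 0) = 0
  z(3.667, 0) = -14.67
  z(3, 2) = -30
  z(1, 3) = -31  ←
  z(0, 3.4) = -30.6
The minimum is at p = 1, q = 3.

p = 1, q = 3, z = -31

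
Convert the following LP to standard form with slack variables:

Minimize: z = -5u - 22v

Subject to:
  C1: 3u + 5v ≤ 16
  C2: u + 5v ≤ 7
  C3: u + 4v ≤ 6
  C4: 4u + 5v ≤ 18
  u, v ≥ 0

min z = -5u - 22v

s.t.
  3u + 5v + s1 = 16
  u + 5v + s2 = 7
  u + 4v + s3 = 6
  4u + 5v + s4 = 18
  u, v, s1, s2, s3, s4 ≥ 0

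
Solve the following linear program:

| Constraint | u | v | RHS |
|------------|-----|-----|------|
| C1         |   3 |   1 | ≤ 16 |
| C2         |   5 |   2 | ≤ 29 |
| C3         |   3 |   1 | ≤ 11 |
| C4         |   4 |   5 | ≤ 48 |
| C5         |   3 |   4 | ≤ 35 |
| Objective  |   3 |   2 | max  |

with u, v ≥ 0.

Evaluate the objective at each vertex of the feasible region:
  z(0, 0) = 0
  z(3.667, 0) = 11
  z(1, 8) = 19  ←
  z(0, 8.75) = 17.5
The maximum is at u = 1, v = 8.

u = 1, v = 8, z = 19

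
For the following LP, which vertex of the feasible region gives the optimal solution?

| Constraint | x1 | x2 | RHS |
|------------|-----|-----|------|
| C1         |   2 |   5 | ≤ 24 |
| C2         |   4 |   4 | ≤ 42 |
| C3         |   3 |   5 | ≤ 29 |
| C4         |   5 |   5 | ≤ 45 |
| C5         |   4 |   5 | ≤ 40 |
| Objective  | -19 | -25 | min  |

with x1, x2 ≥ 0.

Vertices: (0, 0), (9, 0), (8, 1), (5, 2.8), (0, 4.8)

Evaluate the objective at each vertex of the feasible region:
  z(0, 0) = 0
  z(9, 0) = -171
  z(8, 1) = -177  ←
  z(5, 2.8) = -165
  z(0, 4.8) = -120
The minimum is at x1 = 8, x2 = 1.

(8, 1)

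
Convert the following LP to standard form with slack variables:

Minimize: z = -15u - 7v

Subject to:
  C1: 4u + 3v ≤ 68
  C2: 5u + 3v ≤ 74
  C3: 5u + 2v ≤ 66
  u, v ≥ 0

min z = -15u - 7v

s.t.
  4u + 3v + s1 = 68
  5u + 3v + s2 = 74
  5u + 2v + s3 = 66
  u, v, s1, s2, s3 ≥ 0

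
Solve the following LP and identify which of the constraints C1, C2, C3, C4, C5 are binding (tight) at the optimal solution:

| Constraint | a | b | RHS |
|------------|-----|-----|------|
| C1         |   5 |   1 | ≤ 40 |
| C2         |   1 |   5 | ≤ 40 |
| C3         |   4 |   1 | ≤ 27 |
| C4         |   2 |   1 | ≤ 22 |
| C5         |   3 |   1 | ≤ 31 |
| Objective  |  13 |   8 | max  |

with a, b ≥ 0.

At a = 5, b = 7, compute slack b - a·x for each constraint:
  C1: 40 − 32 = 8  (slack)
  C2: 40 − 40 = 0  (binding)
  C3: 27 − 27 = 0  (binding)
  C4: 22 − 17 = 5  (slack)
  C5: 31 − 22 = 9  (slack)

Optimal: a = 5, b = 7
Binding: C2, C3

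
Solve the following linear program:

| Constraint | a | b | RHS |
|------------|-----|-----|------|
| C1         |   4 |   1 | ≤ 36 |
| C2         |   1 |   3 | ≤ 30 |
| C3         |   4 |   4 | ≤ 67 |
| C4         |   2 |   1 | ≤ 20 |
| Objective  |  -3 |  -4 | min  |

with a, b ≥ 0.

Evaluate the objective at each vertex of the feasible region:
  z(0, 0) = 0
  z(9, 0) = -27
  z(8, 4) = -40
  z(6, 8) = -50  ←
  z(0, 10) = -40
The minimum is at a = 6, b = 8.

a = 6, b = 8, z = -50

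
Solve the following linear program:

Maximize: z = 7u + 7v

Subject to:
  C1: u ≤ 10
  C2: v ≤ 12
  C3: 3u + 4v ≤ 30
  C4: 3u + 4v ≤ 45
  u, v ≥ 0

Evaluate the objective at each vertex of the feasible region:
  z(0, 0) = 0
  z(10, 0) = 70  ←
  z(0, 7.5) = 52.5
The maximum is at u = 10, v = 0.

u = 10, v = 0, z = 70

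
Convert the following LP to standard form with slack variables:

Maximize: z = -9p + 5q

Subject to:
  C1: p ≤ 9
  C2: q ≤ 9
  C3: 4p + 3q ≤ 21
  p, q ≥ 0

max z = -9p + 5q

s.t.
  p + s1 = 9
  q + s2 = 9
  4p + 3q + s3 = 21
  p, q, s1, s2, s3 ≥ 0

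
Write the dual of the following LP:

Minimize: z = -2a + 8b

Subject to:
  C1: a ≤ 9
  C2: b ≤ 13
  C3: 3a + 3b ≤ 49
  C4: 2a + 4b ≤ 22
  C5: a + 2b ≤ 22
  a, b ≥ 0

Primal min cᵀx s.t. Ax ≤ b, x ≥ 0  →  Dual max −bᵀy s.t. Aᵀy ≥ −c, y ≥ 0.

Maximize: z = -9y1 - 13y2 - 49y3 - 22y4 - 22y5

Subject to:
  y1 + 3y3 + 2y4 + y5 ≥ 2
  y2 + 3y3 + 4y4 + 2y5 ≥ -8
  y1, y2, y3, y4, y5 ≥ 0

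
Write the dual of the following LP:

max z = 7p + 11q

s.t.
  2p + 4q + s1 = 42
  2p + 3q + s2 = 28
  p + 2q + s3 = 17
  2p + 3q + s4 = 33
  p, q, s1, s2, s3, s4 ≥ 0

Primal max cᵀx s.t. Ax ≤ b, x ≥ 0  →  Dual min bᵀy s.t. Aᵀy ≥ c, y ≥ 0.

Minimize: z = 42y1 + 28y2 + 17y3 + 33y4

Subject to:
  2y1 + 2y2 + y3 + 2y4 ≥ 7
  4y1 + 3y2 + 2y3 + 3y4 ≥ 11
  y1, y2, y3, y4 ≥ 0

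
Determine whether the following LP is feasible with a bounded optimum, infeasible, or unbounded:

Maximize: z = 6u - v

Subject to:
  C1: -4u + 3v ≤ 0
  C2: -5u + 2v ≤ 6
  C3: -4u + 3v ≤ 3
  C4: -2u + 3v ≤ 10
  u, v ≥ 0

Unbounded (objective can increase without bound)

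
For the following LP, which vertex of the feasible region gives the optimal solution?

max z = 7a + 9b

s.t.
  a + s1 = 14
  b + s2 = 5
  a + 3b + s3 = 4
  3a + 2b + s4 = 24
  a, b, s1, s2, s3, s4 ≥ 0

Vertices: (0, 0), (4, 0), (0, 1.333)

Evaluate the objective at each vertex of the feasible region:
  z(0, 0) = 0
  z(4, 0) = 28  ←
  z(0, 1.333) = 12
The maximum is at a = 4, b = 0.

(4, 0)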